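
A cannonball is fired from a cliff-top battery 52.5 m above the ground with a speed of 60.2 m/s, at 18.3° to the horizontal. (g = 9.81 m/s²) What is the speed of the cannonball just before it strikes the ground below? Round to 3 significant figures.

68.2 m/s

v_x = 60.2 cos 18.3° = 57.16 m/s is unchanged throughout.
For the vertical component, v_y² = v_y0² + 2 g h = (18.90)² + 2×9.81×52.5 = 1387, so |v_y| = 37.24 m/s.
Impact speed = √(v_x² + v_y²) = √(3267 + 1387) = 68.2 m/s.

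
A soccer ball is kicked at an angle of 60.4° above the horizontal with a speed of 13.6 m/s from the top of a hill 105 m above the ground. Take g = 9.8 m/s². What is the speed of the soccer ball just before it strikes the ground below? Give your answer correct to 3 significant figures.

v_x = 13.6 cos 60.4° = 6.718 m/s is unchanged throughout.
For the vertical component, v_y² = v_y0² + 2 g h = (11.83)² + 2×9.8×105 = 2198, so |v_y| = 46.88 m/s.
Impact speed = √(v_x² + v_y²) = √(45.13 + 2198) = 47.4 m/s.

47.4 m/s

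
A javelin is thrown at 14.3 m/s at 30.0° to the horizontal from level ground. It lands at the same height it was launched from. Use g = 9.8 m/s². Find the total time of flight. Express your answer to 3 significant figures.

Vertical component: v_y = 14.3 sin 30.0° = 7.150 m/s.
For a projectile landing at launch height, time of flight is t = 2 v_y / g = 2 × 7.150 / 9.8 = 1.46 s.

1.46 s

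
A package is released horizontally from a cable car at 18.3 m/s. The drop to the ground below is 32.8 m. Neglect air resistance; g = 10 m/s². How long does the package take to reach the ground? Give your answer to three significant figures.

The horizontal speed doesn't affect the fall. With v_y0 = 0, h = ½ g t².
t = √(2 × 32.8 / 10) = √6.560 = 2.56 s.

2.56 s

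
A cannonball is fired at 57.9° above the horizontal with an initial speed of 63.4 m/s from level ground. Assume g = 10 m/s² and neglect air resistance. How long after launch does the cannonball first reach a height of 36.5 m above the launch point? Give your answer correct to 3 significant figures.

v_y0 = 63.4 sin 57.9° = 53.71 m/s.
Set y = v_y0 t − ½ g t² = 36.5: 5.000 t² − 53.71 t + 36.5 = 0.
t = [53.71 ± √(2885 − 730.0)] / 10 = (53.71 ± 46.42) / 10, giving t = 0.729 s or t = 10.0 s.
The cannonball is on the way up at the first time, so t = 0.729 s.

0.729 s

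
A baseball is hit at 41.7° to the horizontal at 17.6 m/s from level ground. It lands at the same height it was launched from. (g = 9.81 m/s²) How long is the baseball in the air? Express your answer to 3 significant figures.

2.39 s

Vertical component: v_y = 17.6 sin 41.7° = 11.71 m/s.
For a projectile landing at launch height, time of flight is t = 2 v_y / g = 2 × 11.71 / 9.81 = 2.39 s.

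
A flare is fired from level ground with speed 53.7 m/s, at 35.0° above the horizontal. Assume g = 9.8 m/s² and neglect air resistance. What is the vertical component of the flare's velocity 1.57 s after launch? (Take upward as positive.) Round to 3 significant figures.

Initial vertical component: v_y0 = 53.7 sin 35.0° = 30.80 m/s.
v_y(t) = v_y0 − g t = 30.80 − 9.8 × 1.57 = 15.4 m/s.

15.4 m/s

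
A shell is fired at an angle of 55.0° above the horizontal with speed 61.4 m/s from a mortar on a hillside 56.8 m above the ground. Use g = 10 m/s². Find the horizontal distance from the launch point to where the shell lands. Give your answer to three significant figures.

390 m

Components: v_x = 61.4 cos 55.0° = 35.22 m/s, v_y = 61.4 sin 55.0° = 50.30 m/s.
Vertical: 0 = 56.8 + 50.30 t − ½(10) t² ⇒ 5.000 t² − 50.30 t − 56.8 = 0.
t = [50.30 + √(2530 + 1136)] / 10.00 = 11.08 s.
Horizontal: R = v_x · t = 35.22 × 11.08 = 390 m.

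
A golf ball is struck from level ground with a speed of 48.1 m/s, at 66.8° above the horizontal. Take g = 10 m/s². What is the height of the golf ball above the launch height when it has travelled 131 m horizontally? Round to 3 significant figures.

v_x = 48.1 cos 66.8° = 18.95 m/s, v_y0 = 48.1 sin 66.8° = 44.21 m/s.
Time to reach x = 131 m: t = x / v_x = 131 / 18.95 = 6.913 s.
y = v_y0 t − ½ g t² = 44.21×6.913 − 5.000×6.913² = 66.7 m.

66.7 m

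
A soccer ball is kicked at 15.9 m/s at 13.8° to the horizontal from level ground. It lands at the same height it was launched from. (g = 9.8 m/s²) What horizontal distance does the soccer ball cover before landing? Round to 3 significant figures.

Components: v_x = 15.9 cos 13.8° = 15.44 m/s, v_y = 15.9 sin 13.8° = 3.793 m/s.
Time of flight (same landing height): t = 2 v_y / g = 2 × 3.793 / 9.8 = 0.7741 s.
Range: R = v_x · t = 15.44 × 0.7741 = 12.0 m.

12.0 m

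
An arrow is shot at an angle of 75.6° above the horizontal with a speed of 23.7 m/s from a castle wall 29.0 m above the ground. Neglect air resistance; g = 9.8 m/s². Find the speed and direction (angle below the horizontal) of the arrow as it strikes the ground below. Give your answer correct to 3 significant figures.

v_x = 23.7 cos 75.6° = 5.894 m/s (constant).
|v_y| at impact = √((22.96)² + 2×9.8×29.0) = 33.10 m/s.
Speed = √(5.894² + 33.10²) = 33.6 m/s; angle = arctan(33.10/5.894) = 79.9° below horizontal.

33.6 m/s at 79.9° below the horizontal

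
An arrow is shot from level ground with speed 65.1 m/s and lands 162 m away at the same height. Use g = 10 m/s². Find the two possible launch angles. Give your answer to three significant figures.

Level-ground range: R = v₀² sin(2θ)/g ⇒ sin 2θ = R g / v₀² = 162×10/65.1² = 0.3823.
2θ = arcsin(0.3823) = 22.48° or 180° − 22.48° = 157.52°.
So θ = 11.2° or θ = 78.8°.

11.2° and 78.8°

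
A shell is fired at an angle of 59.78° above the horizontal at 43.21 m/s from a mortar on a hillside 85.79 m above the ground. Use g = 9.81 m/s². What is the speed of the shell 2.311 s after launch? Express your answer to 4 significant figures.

v_x = 43.21 cos 59.78° = 21.749 m/s (constant).
v_y(t) = 43.21 sin 59.78° − g t = 37.338 − 9.81 × 2.311 = 14.667 m/s.
Speed = √(v_x² + v_y²) = √(473.02 + 215.12) = 26.23 m/s.

26.23 m/s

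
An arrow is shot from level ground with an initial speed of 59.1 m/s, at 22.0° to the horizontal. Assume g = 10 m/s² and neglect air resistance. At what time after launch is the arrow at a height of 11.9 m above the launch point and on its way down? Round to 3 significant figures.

v_y0 = 59.1 sin 22.0° = 22.14 m/s.
Set y = v_y0 t − ½ g t² = 11.9: 5.000 t² − 22.14 t + 11.9 = 0.
t = [22.14 ± √(490.2 − 238.0)] / 10 = (22.14 ± 15.88) / 10, giving t = 0.626 s or t = 3.80 s.
On the way down corresponds to the larger root: t = 3.80 s.

3.80 s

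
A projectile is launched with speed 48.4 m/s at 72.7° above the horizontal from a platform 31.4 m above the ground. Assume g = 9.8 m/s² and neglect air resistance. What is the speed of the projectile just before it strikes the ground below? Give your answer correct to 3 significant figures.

54.4 m/s

v_x = 48.4 cos 72.7° = 14.39 m/s is unchanged throughout.
For the vertical component, v_y² = v_y0² + 2 g h = (46.21)² + 2×9.8×31.4 = 2751, so |v_y| = 52.45 m/s.
Impact speed = √(v_x² + v_y²) = √(207.1 + 2751) = 54.4 m/s.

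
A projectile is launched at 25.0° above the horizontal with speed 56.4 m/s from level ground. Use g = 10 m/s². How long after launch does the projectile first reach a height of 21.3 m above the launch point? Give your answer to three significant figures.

v_y0 = 56.4 sin 25.0° = 23.84 m/s.
Set y = v_y0 t − ½ g t² = 21.3: 5.000 t² − 23.84 t + 21.3 = 0.
t = [23.84 ± √(568.3 − 426.0)] / 10 = (23.84 ± 11.93) / 10, giving t = 1.19 s or t = 3.58 s.
The projectile is on the way up at the first time, so t = 1.19 s.

1.19 s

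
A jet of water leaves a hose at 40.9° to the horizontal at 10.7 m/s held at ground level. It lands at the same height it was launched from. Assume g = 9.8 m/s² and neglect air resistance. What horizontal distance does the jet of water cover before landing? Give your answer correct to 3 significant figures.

11.6 m

Components: v_x = 10.7 cos 40.9° = 8.088 m/s, v_y = 10.7 sin 40.9° = 7.006 m/s.
Time of flight (same landing height): t = 2 v_y / g = 2 × 7.006 / 9.8 = 1.430 s.
Range: R = v_x · t = 8.088 × 1.430 = 11.6 m.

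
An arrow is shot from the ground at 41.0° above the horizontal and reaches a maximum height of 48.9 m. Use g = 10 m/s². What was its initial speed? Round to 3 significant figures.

47.7 m/s

At maximum height v_y = 0, so (v₀ sin θ)² = 2 g H.
v₀ sin 41.0° = √(2 × 10 × 48.9) = 31.27 m/s.
v₀ = 31.27 / sin 41.0° = 31.27 / 0.6561 = 47.7 m/s.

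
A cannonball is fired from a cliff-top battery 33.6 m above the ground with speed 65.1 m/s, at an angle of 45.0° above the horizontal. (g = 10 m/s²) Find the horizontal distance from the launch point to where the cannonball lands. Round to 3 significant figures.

455 m

Components: v_x = 65.1 cos 45.0° = 46.03 m/s, v_y = 65.1 sin 45.0° = 46.03 m/s.
Vertical: 0 = 33.6 + 46.03 t − ½(10) t² ⇒ 5.000 t² − 46.03 t − 33.6 = 0.
t = [46.03 + √(2119 + 672.0)] / 10.00 = 9.886 s.
Horizontal: R = v_x · t = 46.03 × 9.886 = 455 m.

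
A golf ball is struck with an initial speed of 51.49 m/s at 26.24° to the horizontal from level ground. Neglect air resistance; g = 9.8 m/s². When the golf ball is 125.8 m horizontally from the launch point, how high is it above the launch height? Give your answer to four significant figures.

25.65 m

v_x = 51.49 cos 26.24° = 46.184 m/s, v_y0 = 51.49 sin 26.24° = 22.765 m/s.
Time to reach x = 125.8 m: t = x / v_x = 125.8 / 46.184 = 2.7239 s.
y = v_y0 t − ½ g t² = 22.765×2.7239 − 4.900×2.7239² = 25.65 m.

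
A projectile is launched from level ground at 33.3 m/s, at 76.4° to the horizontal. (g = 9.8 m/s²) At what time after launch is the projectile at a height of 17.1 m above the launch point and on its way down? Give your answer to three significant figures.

6.03 s

v_y0 = 33.3 sin 76.4° = 32.37 m/s.
Set y = v_y0 t − ½ g t² = 17.1: 4.900 t² − 32.37 t + 17.1 = 0.
t = [32.37 ± √(1048 − 335.2)] / 9.8 = (32.37 ± 26.70) / 9.8, giving t = 0.579 s or t = 6.03 s.
On the way down corresponds to the larger root: t = 6.03 s.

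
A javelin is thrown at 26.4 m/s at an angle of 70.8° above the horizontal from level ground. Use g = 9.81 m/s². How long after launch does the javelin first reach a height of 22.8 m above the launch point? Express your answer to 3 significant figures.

1.20 s

v_y0 = 26.4 sin 70.8° = 24.93 m/s.
Set y = v_y0 t − ½ g t² = 22.8: 4.905 t² − 24.93 t + 22.8 = 0.
t = [24.93 ± √(621.5 − 447.3)] / 9.81 = (24.93 ± 13.20) / 9.81, giving t = 1.20 s or t = 3.89 s.
The javelin is on the way up at the first time, so t = 1.20 s.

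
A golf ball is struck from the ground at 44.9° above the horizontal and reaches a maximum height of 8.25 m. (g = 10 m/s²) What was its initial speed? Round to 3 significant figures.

18.2 m/s

At maximum height v_y = 0, so (v₀ sin θ)² = 2 g H.
v₀ sin 44.9° = √(2 × 10 × 8.25) = 12.85 m/s.
v₀ = 12.85 / sin 44.9° = 12.85 / 0.7059 = 18.2 m/s.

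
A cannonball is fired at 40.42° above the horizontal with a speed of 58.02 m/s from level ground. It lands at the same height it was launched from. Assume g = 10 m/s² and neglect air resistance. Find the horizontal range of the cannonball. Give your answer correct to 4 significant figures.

Components: v_x = 58.02 cos 40.42° = 44.171 m/s, v_y = 58.02 sin 40.42° = 37.619 m/s.
Time of flight (same landing height): t = 2 v_y / g = 2 × 37.619 / 10 = 7.5238 s.
Range: R = v_x · t = 44.171 × 7.5238 = 332.3 m.

332.3 m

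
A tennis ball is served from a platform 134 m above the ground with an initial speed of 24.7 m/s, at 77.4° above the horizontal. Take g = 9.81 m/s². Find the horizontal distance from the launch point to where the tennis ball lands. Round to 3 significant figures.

44.4 m

Components: v_x = 24.7 cos 77.4° = 5.388 m/s, v_y = 24.7 sin 77.4° = 24.11 m/s.
Vertical: 0 = 134 + 24.11 t − ½(9.81) t² ⇒ 4.905 t² − 24.11 t − 134 = 0.
t = [24.11 + √(581.3 + 2629)] / 9.810 = 8.233 s.
Horizontal: R = v_x · t = 5.388 × 8.233 = 44.4 m.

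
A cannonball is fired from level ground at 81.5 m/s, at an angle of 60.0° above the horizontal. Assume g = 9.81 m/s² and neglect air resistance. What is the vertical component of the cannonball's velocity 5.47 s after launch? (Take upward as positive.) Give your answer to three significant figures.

Initial vertical component: v_y0 = 81.5 sin 60.0° = 70.58 m/s.
v_y(t) = v_y0 − g t = 70.58 − 9.81 × 5.47 = 16.9 m/s.

16.9 m/s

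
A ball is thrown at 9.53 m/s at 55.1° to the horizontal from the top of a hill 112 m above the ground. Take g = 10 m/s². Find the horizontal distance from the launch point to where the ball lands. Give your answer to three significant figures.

Components: v_x = 9.53 cos 55.1° = 5.453 m/s, v_y = 9.53 sin 55.1° = 7.816 m/s.
Vertical: 0 = 112 + 7.816 t − ½(10) t² ⇒ 5.000 t² − 7.816 t − 112 = 0.
t = [7.816 + √(61.09 + 2240)] / 10.00 = 5.579 s.
Horizontal: R = v_x · t = 5.453 × 5.579 = 30.4 m.

30.4 m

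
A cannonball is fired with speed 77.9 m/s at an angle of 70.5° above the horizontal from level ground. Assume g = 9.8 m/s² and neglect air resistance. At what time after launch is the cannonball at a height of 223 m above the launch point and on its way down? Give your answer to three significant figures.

10.8 s

v_y0 = 77.9 sin 70.5° = 73.43 m/s.
Set y = v_y0 t − ½ g t² = 223: 4.900 t² − 73.43 t + 223 = 0.
t = [73.43 ± √(5392 − 4371)] / 9.8 = (73.43 ± 31.95) / 9.8, giving t = 4.23 s or t = 10.8 s.
On the way down corresponds to the larger root: t = 10.8 s.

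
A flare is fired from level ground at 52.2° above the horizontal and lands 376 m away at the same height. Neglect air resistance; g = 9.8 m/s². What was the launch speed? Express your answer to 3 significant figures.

On level ground, R = v₀² sin(2θ) / g, so v₀ = √(R g / sin 2θ).
sin(2 × 52.2°) = 0.9686.
v₀ = √(376 × 9.8 / 0.9686) = √3804 = 61.7 m/s.

61.7 m/s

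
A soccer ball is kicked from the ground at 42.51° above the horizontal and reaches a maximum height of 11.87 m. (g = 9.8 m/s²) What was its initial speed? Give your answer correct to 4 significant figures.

22.57 m/s

At maximum height v_y = 0, so (v₀ sin θ)² = 2 g H.
v₀ sin 42.51° = √(2 × 9.8 × 11.87) = 15.253 m/s.
v₀ = 15.253 / sin 42.51° = 15.253 / 0.6757 = 22.57 m/s.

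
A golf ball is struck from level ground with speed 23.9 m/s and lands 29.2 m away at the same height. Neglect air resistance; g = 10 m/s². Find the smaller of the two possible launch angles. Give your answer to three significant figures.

15.4°

Level-ground range: R = v₀² sin(2θ)/g ⇒ sin 2θ = R g / v₀² = 29.2×10/23.9² = 0.5112.
2θ = arcsin(0.5112) = 30.74° or 180° − 30.74° = 149.26°.
So θ = 15.4° or θ = 74.6°.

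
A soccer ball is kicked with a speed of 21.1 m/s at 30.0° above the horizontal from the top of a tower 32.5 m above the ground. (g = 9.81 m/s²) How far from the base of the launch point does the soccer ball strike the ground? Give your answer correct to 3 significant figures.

70.6 m

Components: v_x = 21.1 cos 30.0° = 18.27 m/s, v_y = 21.1 sin 30.0° = 10.55 m/s.
Vertical: 0 = 32.5 + 10.55 t − ½(9.81) t² ⇒ 4.905 t² − 10.55 t − 32.5 = 0.
t = [10.55 + √(111.3 + 637.6)] / 9.810 = 3.865 s.
Horizontal: R = v_x · t = 18.27 × 3.865 = 70.6 m.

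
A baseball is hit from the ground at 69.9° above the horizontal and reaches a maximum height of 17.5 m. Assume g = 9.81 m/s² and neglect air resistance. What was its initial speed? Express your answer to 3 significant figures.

19.7 m/s

At maximum height v_y = 0, so (v₀ sin θ)² = 2 g H.
v₀ sin 69.9° = √(2 × 9.81 × 17.5) = 18.53 m/s.
v₀ = 18.53 / sin 69.9° = 18.53 / 0.9391 = 19.7 m/s.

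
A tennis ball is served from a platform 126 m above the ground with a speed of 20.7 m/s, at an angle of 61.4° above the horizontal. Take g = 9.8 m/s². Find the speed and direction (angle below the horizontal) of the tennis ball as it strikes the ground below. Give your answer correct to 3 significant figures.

53.8 m/s at 79.4° below the horizontal

v_x = 20.7 cos 61.4° = 9.909 m/s (constant).
|v_y| at impact = √((18.17)² + 2×9.8×126) = 52.91 m/s.
Speed = √(9.909² + 52.91²) = 53.8 m/s; angle = arctan(52.91/9.909) = 79.4° below horizontal.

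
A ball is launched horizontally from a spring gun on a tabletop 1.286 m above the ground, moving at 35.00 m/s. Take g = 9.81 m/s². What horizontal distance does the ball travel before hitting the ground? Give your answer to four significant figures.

17.92 m

Initial vertical velocity is zero, so the fall time comes from h = ½ g t²: t = √(2 × 1.286 / 9.81) = 0.51204 s.
Horizontal motion is uniform at 35.00 m/s, so x = 35.00 × 0.51204 = 17.92 m.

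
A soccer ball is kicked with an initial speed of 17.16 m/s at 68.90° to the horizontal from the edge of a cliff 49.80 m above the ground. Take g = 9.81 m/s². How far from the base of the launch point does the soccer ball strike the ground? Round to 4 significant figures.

Components: v_x = 17.16 cos 68.90° = 6.1775 m/s, v_y = 17.16 sin 68.90° = 16.009 m/s.
Vertical: 0 = 49.80 + 16.009 t − ½(9.81) t² ⇒ 4.905 t² − 16.009 t − 49.80 = 0.
t = [16.009 + √(256.29 + 977.08)] / 9.810 = 5.2119 s.
Horizontal: R = v_x · t = 6.1775 × 5.2119 = 32.20 m.

32.20 m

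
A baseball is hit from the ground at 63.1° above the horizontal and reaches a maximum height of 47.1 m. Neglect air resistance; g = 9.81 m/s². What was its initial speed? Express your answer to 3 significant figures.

34.1 m/s

At maximum height v_y = 0, so (v₀ sin θ)² = 2 g H.
v₀ sin 63.1° = √(2 × 9.81 × 47.1) = 30.40 m/s.
v₀ = 30.40 / sin 63.1° = 30.40 / 0.8918 = 34.1 m/s.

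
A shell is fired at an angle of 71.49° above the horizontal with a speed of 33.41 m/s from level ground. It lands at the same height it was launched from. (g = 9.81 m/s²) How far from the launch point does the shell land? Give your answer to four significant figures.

For level ground, R = v₀² sin(2θ) / g.
sin(2 × 71.49°) = sin 142.98° = 0.6021.
R = (33.41)² × 0.6021 / 9.81 = 68.51 m.

68.51 m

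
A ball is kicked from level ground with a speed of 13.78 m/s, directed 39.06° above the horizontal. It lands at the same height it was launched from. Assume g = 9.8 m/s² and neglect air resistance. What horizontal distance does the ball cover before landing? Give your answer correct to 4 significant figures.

Components: v_x = 13.78 cos 39.06° = 10.700 m/s, v_y = 13.78 sin 39.06° = 8.6832 m/s.
Time of flight (same landing height): t = 2 v_y / g = 2 × 8.6832 / 9.8 = 1.7721 s.
Range: R = v_x · t = 10.700 × 1.7721 = 18.96 m.

18.96 m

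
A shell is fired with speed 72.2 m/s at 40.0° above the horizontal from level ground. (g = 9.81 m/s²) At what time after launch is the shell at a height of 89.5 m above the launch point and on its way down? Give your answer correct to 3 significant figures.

6.76 s

v_y0 = 72.2 sin 40.0° = 46.41 m/s.
Set y = v_y0 t − ½ g t² = 89.5: 4.905 t² − 46.41 t + 89.5 = 0.
t = [46.41 ± √(2154 − 1756)] / 9.81 = (46.41 ± 19.95) / 9.81, giving t = 2.70 s or t = 6.76 s.
On the way down corresponds to the larger root: t = 6.76 s.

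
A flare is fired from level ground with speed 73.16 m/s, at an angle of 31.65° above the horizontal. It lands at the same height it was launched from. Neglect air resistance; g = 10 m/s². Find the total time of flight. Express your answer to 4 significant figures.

7.678 s

Vertical component: v_y = 73.16 sin 31.65° = 38.389 m/s.
For a projectile landing at launch height, time of flight is t = 2 v_y / g = 2 × 38.389 / 10 = 7.678 s.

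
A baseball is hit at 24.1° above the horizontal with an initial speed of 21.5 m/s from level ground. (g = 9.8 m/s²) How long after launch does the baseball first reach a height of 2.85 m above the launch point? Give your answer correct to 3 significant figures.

0.426 s

v_y0 = 21.5 sin 24.1° = 8.779 m/s.
Set y = v_y0 t − ½ g t² = 2.85: 4.900 t² − 8.779 t + 2.85 = 0.
t = [8.779 ± √(77.07 − 55.86)] / 9.8 = (8.779 ± 4.605) / 9.8, giving t = 0.426 s or t = 1.37 s.
The baseball is on the way up at the first time, so t = 0.426 s.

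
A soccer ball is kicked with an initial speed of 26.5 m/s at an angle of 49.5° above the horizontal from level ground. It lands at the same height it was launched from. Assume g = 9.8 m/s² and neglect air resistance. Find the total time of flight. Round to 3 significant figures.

Vertical component: v_y = 26.5 sin 49.5° = 20.15 m/s.
For a projectile landing at launch height, time of flight is t = 2 v_y / g = 2 × 20.15 / 9.8 = 4.11 s.

4.11 s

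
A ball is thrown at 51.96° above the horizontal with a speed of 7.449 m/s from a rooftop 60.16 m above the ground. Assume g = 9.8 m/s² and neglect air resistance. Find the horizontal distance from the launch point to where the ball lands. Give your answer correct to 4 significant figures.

19.06 m

Components: v_x = 7.449 cos 51.96° = 4.5902 m/s, v_y = 7.449 sin 51.96° = 5.8667 m/s.
Vertical: 0 = 60.16 + 5.8667 t − ½(9.8) t² ⇒ 4.900 t² − 5.8667 t − 60.16 = 0.
t = [5.8667 + √(34.418 + 1179.1)] / 9.800 = 4.1533 s.
Horizontal: R = v_x · t = 4.5902 × 4.1533 = 19.06 m.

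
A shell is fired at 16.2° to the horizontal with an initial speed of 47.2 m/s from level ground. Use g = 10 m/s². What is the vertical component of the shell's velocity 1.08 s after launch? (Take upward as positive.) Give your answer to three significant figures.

Initial vertical component: v_y0 = 47.2 sin 16.2° = 13.17 m/s.
v_y(t) = v_y0 − g t = 13.17 − 10 × 1.08 = 2.37 m/s.

2.37 m/s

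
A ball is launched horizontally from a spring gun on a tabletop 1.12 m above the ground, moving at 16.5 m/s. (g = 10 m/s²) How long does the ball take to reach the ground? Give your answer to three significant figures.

The horizontal speed doesn't affect the fall. With v_y0 = 0, h = ½ g t².
t = √(2 × 1.12 / 10) = √0.2240 = 0.473 s.

0.473 s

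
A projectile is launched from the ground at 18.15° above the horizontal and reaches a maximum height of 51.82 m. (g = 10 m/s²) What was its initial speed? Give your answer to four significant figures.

At maximum height v_y = 0, so (v₀ sin θ)² = 2 g H.
v₀ sin 18.15° = √(2 × 10 × 51.82) = 32.193 m/s.
v₀ = 32.193 / sin 18.15° = 32.193 / 0.3115 = 103.3 m/s.

103.3 m/s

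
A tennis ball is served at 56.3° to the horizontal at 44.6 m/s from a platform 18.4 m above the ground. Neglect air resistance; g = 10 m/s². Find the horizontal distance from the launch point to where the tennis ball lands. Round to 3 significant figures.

195 m

Components: v_x = 44.6 cos 56.3° = 24.75 m/s, v_y = 44.6 sin 56.3° = 37.11 m/s.
Vertical: 0 = 18.4 + 37.11 t − ½(10) t² ⇒ 5.000 t² − 37.11 t − 18.4 = 0.
t = [37.11 + √(1377 + 368.0)] / 10.00 = 7.888 s.
Horizontal: R = v_x · t = 24.75 × 7.888 = 195 m.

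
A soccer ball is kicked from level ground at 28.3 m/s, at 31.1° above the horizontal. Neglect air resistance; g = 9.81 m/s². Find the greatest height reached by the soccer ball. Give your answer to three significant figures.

10.9 m

Vertical component of launch velocity: v_y = 28.3 sin 31.1° = 14.62 m/s.
At the highest point the vertical velocity is zero, so v_y² = 2 g h_max.
h_max = (14.62)² / (2 × 9.81) = 213.7 / 19.62 = 10.9 m.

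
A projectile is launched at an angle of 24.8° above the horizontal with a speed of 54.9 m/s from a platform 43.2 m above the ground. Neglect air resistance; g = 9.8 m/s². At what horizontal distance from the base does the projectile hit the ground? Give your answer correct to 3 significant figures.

306 m

Components: v_x = 54.9 cos 24.8° = 49.84 m/s, v_y = 54.9 sin 24.8° = 23.03 m/s.
Vertical: 0 = 43.2 + 23.03 t − ½(9.8) t² ⇒ 4.900 t² − 23.03 t − 43.2 = 0.
t = [23.03 + √(530.4 + 846.7)] / 9.800 = 6.137 s.
Horizontal: R = v_x · t = 49.84 × 6.137 = 306 m.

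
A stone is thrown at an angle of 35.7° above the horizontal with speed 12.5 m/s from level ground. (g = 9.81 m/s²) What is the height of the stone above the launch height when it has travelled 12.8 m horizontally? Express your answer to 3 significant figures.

1.40 m

v_x = 12.5 cos 35.7° = 10.15 m/s, v_y0 = 12.5 sin 35.7° = 7.294 m/s.
Time to reach x = 12.8 m: t = x / v_x = 12.8 / 10.15 = 1.261 s.
y = v_y0 t − ½ g t² = 7.294×1.261 − 4.905×1.261² = 1.40 m.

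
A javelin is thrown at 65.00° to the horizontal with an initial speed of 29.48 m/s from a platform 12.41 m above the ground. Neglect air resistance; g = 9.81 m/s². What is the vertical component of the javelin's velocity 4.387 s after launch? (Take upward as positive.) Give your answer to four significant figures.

-16.32 m/s

Initial vertical component: v_y0 = 29.48 sin 65.00° = 26.718 m/s.
v_y(t) = v_y0 − g t = 26.718 − 9.81 × 4.387 = -16.32 m/s.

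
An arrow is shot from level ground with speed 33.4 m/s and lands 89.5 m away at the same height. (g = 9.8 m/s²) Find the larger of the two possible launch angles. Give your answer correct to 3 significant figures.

64.1°

Level-ground range: R = v₀² sin(2θ)/g ⇒ sin 2θ = R g / v₀² = 89.5×9.8/33.4² = 0.7862.
2θ = arcsin(0.7862) = 51.83° or 180° − 51.83° = 128.17°.
So θ = 25.9° or θ = 64.1°.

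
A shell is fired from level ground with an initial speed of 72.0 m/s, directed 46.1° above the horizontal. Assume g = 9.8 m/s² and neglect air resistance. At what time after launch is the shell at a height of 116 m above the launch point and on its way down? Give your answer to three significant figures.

v_y0 = 72.0 sin 46.1° = 51.88 m/s.
Set y = v_y0 t − ½ g t² = 116: 4.900 t² − 51.88 t + 116 = 0.
t = [51.88 ± √(2692 − 2274)] / 9.8 = (51.88 ± 20.45) / 9.8, giving t = 3.21 s or t = 7.38 s.
On the way down corresponds to the larger root: t = 7.38 s.

7.38 s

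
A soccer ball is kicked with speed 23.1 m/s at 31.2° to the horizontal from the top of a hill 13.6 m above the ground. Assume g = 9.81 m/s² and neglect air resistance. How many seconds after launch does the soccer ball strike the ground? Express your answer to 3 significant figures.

Vertical component: v_y = 23.1 sin 31.2° = 11.97 m/s.
Taking up as positive with launch at y = 13.6 m, landing at y = 0: 0 = 13.6 + 11.97 t − ½(9.81) t².
Solving 4.905 t² − 11.97 t − 13.6 = 0 gives t = [11.97 + √(11.97² + 4·4.905·13.6)] / 9.810 = 3.28 s.

3.28 s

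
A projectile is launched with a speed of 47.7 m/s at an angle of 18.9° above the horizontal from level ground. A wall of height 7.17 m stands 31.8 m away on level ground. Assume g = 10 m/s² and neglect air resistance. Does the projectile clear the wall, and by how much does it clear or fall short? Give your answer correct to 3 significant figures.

Yes — it clears the wall by 1.23 m.

v_x = 47.7 cos 18.9° = 45.13 m/s; v_y0 = 47.7 sin 18.9° = 15.45 m/s.
Time to reach the wall: t = 31.8 / 45.13 = 0.7046 s.
Height at that point: y = 15.45×0.7046 − 5.000×0.7046² = 8.404 m.
That is 8.404 − 7.17 = 1.23 m above the top of the wall, so the projectile clears it.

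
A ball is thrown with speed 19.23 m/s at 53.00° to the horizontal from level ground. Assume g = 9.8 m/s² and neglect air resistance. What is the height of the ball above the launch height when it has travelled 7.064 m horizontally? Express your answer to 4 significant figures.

v_x = 19.23 cos 53.00° = 11.573 m/s, v_y0 = 19.23 sin 53.00° = 15.358 m/s.
Time to reach x = 7.064 m: t = x / v_x = 7.064 / 11.573 = 0.61039 s.
y = v_y0 t − ½ g t² = 15.358×0.61039 − 4.900×0.61039² = 7.549 m.

7.549 m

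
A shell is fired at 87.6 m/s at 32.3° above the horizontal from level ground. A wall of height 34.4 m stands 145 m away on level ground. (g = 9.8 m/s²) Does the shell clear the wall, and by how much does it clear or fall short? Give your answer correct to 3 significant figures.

v_x = 87.6 cos 32.3° = 74.04 m/s; v_y0 = 87.6 sin 32.3° = 46.81 m/s.
Time to reach the wall: t = 145 / 74.04 = 1.958 s.
Height at that point: y = 46.81×1.958 − 4.900×1.958² = 72.87 m.
That is 72.87 − 34.4 = 38.5 m above the top of the wall, so the shell clears it.

Yes — it clears the wall by 38.5 m.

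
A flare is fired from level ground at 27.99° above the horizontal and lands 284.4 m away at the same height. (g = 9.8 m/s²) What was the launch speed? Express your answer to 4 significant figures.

57.99 m/s

On level ground, R = v₀² sin(2θ) / g, so v₀ = √(R g / sin 2θ).
sin(2 × 27.99°) = 0.8288.
v₀ = √(284.4 × 9.8 / 0.8288) = √3362.8 = 57.99 m/s.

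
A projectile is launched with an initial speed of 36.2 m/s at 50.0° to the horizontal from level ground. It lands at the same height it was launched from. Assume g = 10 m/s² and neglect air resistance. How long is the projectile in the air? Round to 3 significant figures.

Vertical component: v_y = 36.2 sin 50.0° = 27.73 m/s.
For a projectile landing at launch height, time of flight is t = 2 v_y / g = 2 × 27.73 / 10 = 5.55 s.

5.55 s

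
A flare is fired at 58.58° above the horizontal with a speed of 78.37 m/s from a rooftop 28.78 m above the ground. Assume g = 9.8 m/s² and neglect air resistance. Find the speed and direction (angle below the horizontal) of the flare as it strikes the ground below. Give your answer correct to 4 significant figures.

v_x = 78.37 cos 58.58° = 40.855 m/s (constant).
|v_y| at impact = √((66.879)² + 2×9.8×28.78) = 70.971 m/s.
Speed = √(40.855² + 70.971²) = 81.89 m/s; angle = arctan(70.971/40.855) = 60.07° below horizontal.

81.89 m/s at 60.07° below the horizontal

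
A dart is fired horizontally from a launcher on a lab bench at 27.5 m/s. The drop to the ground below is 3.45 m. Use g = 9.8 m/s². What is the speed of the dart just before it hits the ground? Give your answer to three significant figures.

Fall time: t = √(2 × 3.45 / 9.8) = 0.8391 s.
At impact: v_x = 27.5 m/s (unchanged), v_y = g t = 9.8 × 0.8391 = 8.223 m/s.
Speed = √(v_x² + v_y²) = √(756.2 + 67.62) = 28.7 m/s.

28.7 m/s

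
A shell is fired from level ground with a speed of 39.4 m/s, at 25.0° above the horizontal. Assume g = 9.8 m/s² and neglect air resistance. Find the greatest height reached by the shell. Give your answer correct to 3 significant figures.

Vertical component of launch velocity: v_y = 39.4 sin 25.0° = 16.65 m/s.
At the highest point the vertical velocity is zero, so v_y² = 2 g h_max.
h_max = (16.65)² / (2 × 9.8) = 277.2 / 19.60 = 14.1 m.

14.1 m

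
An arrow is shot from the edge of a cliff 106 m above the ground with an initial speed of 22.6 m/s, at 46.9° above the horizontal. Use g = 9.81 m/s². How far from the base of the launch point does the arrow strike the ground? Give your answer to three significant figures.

102 m

Components: v_x = 22.6 cos 46.9° = 15.44 m/s, v_y = 22.6 sin 46.9° = 16.50 m/s.
Vertical: 0 = 106 + 16.50 t − ½(9.81) t² ⇒ 4.905 t² − 16.50 t − 106 = 0.
t = [16.50 + √(272.2 + 2080)] / 9.810 = 6.626 s.
Horizontal: R = v_x · t = 15.44 × 6.626 = 102 m.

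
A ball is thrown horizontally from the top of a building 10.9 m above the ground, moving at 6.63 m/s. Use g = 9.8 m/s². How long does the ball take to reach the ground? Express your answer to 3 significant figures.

1.49 s

The horizontal speed doesn't affect the fall. With v_y0 = 0, h = ½ g t².
t = √(2 × 10.9 / 9.8) = √2.224 = 1.49 s.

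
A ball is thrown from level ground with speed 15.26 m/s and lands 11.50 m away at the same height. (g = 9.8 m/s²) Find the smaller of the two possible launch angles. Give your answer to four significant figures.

Level-ground range: R = v₀² sin(2θ)/g ⇒ sin 2θ = R g / v₀² = 11.50×9.8/15.26² = 0.4840.
2θ = arcsin(0.4840) = 28.947° or 180° − 28.947° = 151.053°.
So θ = 14.47° or θ = 75.53°.

14.47°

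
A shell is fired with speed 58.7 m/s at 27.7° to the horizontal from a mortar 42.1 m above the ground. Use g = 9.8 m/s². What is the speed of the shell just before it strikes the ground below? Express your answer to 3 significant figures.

v_x = 58.7 cos 27.7° = 51.97 m/s is unchanged throughout.
For the vertical component, v_y² = v_y0² + 2 g h = (27.29)² + 2×9.8×42.1 = 1570, so |v_y| = 39.62 m/s.
Impact speed = √(v_x² + v_y²) = √(2701 + 1570) = 65.4 m/s.

65.4 m/s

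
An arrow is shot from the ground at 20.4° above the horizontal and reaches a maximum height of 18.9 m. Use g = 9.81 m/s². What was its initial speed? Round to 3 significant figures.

55.2 m/s

At maximum height v_y = 0, so (v₀ sin θ)² = 2 g H.
v₀ sin 20.4° = √(2 × 9.81 × 18.9) = 19.26 m/s.
v₀ = 19.26 / sin 20.4° = 19.26 / 0.3486 = 55.2 m/s.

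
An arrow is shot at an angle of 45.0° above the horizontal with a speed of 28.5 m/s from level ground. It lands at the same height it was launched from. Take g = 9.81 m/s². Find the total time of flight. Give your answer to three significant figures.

Vertical component: v_y = 28.5 sin 45.0° = 20.15 m/s.
For a projectile landing at launch height, time of flight is t = 2 v_y / g = 2 × 20.15 / 9.81 = 4.11 s.

4.11 s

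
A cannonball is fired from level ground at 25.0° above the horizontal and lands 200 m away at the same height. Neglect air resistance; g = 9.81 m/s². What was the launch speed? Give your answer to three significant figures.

50.6 m/s

On level ground, R = v₀² sin(2θ) / g, so v₀ = √(R g / sin 2θ).
sin(2 × 25.0°) = 0.7660.
v₀ = √(200 × 9.81 / 0.7660) = √2561 = 50.6 m/s.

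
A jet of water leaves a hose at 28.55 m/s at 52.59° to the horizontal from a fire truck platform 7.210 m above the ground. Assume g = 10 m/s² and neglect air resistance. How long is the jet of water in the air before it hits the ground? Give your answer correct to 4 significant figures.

4.834 s

Vertical component: v_y = 28.55 sin 52.59° = 22.678 m/s.
Taking up as positive with launch at y = 7.210 m, landing at y = 0: 0 = 7.210 + 22.678 t − ½(10) t².
Solving 5.000 t² − 22.678 t − 7.210 = 0 gives t = [22.678 + √(22.678² + 4·5.000·7.210)] / 10.00 = 4.834 s.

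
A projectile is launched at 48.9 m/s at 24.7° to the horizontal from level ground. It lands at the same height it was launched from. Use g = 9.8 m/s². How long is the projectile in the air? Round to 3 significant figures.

4.17 s

Vertical component: v_y = 48.9 sin 24.7° = 20.43 m/s.
For a projectile landing at launch height, time of flight is t = 2 v_y / g = 2 × 20.43 / 9.8 = 4.17 s.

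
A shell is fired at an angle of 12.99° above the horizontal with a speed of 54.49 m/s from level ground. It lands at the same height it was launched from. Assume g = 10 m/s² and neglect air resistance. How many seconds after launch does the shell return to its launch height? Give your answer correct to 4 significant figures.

2.450 s

Vertical component: v_y = 54.49 sin 12.99° = 12.248 m/s.
For a projectile landing at launch height, time of flight is t = 2 v_y / g = 2 × 12.248 / 10 = 2.450 s.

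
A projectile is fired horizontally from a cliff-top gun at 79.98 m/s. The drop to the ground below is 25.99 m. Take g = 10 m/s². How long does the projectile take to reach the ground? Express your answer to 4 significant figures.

2.280 s

The horizontal speed doesn't affect the fall. With v_y0 = 0, h = ½ g t².
t = √(2 × 25.99 / 10) = √5.1980 = 2.280 s.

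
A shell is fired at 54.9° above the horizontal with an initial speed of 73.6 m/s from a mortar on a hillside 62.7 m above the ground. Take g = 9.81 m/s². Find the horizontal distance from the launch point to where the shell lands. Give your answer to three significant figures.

Components: v_x = 73.6 cos 54.9° = 42.32 m/s, v_y = 73.6 sin 54.9° = 60.22 m/s.
Vertical: 0 = 62.7 + 60.22 t − ½(9.81) t² ⇒ 4.905 t² − 60.22 t − 62.7 = 0.
t = [60.22 + √(3626 + 1230)] / 9.810 = 13.24 s.
Horizontal: R = v_x · t = 42.32 × 13.24 = 560 m.

560 m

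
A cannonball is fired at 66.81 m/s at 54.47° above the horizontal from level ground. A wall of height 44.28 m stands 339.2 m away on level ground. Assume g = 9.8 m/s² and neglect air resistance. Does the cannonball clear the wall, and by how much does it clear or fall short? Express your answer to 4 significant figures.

v_x = 66.81 cos 54.47° = 38.825 m/s; v_y0 = 66.81 sin 54.47° = 54.371 m/s.
Time to reach the wall: t = 339.2 / 38.825 = 8.7366 s.
Height at that point: y = 54.371×8.7366 − 4.900×8.7366² = 101.01 m.
That is 101.01 − 44.28 = 56.73 m above the top of the wall, so the cannonball clears it.

Yes — it clears the wall by 56.73 m.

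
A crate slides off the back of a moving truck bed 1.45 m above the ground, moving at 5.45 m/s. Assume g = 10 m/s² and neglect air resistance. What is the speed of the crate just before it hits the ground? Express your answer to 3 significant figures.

7.66 m/s

Fall time: t = √(2 × 1.45 / 10) = 0.5385 s.
At impact: v_x = 5.45 m/s (unchanged), v_y = g t = 10 × 0.5385 = 5.385 m/s.
Speed = √(v_x² + v_y²) = √(29.70 + 29.00) = 7.66 m/s.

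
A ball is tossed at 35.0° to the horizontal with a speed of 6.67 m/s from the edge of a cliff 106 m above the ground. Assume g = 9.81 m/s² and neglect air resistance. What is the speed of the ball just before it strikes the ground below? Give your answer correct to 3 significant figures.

v_x = 6.67 cos 35.0° = 5.464 m/s is unchanged throughout.
For the vertical component, v_y² = v_y0² + 2 g h = (3.826)² + 2×9.81×106 = 2094, so |v_y| = 45.76 m/s.
Impact speed = √(v_x² + v_y²) = √(29.86 + 2094) = 46.1 m/s.

46.1 m/s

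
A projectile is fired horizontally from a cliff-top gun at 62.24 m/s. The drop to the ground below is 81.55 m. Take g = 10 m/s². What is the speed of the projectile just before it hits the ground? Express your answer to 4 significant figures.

74.19 m/s

Fall time: t = √(2 × 81.55 / 10) = 4.0386 s.
At impact: v_x = 62.24 m/s (unchanged), v_y = g t = 10 × 4.0386 = 40.386 m/s.
Speed = √(v_x² + v_y²) = √(3873.8 + 1631.0) = 74.19 m/s.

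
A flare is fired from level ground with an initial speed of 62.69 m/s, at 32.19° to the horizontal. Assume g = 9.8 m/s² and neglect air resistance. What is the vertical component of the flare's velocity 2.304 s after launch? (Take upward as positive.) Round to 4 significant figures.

Initial vertical component: v_y0 = 62.69 sin 32.19° = 33.397 m/s.
v_y(t) = v_y0 − g t = 33.397 − 9.8 × 2.304 = 10.82 m/s.

10.82 m/s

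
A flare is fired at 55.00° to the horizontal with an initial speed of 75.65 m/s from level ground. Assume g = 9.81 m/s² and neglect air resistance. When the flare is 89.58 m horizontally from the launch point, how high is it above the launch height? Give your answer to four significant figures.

v_x = 75.65 cos 55.00° = 43.391 m/s, v_y0 = 75.65 sin 55.00° = 61.969 m/s.
Time to reach x = 89.58 m: t = x / v_x = 89.58 / 43.391 = 2.0645 s.
y = v_y0 t − ½ g t² = 61.969×2.0645 − 4.905×2.0645² = 107.0 m.

107.0 m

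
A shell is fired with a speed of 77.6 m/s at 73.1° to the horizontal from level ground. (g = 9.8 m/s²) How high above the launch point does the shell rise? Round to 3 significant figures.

Vertical component of launch velocity: v_y = 77.6 sin 73.1° = 74.25 m/s.
At the highest point the vertical velocity is zero, so v_y² = 2 g h_max.
h_max = (74.25)² / (2 × 9.8) = 5513 / 19.60 = 281 m.

281 m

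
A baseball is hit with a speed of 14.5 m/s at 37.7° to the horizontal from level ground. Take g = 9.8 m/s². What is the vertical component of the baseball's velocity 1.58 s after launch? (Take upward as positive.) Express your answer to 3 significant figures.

Initial vertical component: v_y0 = 14.5 sin 37.7° = 8.867 m/s.
v_y(t) = v_y0 − g t = 8.867 − 9.8 × 1.58 = -6.62 m/s.

-6.62 m/s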